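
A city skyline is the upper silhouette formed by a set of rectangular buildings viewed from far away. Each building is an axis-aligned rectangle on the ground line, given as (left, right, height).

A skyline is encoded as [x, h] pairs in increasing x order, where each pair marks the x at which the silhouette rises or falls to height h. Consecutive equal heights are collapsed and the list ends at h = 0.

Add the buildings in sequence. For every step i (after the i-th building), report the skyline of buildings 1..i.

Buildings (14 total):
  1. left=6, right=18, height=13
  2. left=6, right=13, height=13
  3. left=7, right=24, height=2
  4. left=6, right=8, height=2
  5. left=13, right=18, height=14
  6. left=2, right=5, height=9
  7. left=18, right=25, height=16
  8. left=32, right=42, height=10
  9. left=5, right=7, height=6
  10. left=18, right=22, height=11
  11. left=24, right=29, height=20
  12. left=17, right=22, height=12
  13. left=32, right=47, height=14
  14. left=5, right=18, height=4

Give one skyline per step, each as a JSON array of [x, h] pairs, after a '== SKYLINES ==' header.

== SKYLINES ==
[[6,13],[18,0]]
[[6,13],[18,0]]
[[6,13],[18,2],[24,0]]
[[6,13],[18,2],[24,0]]
[[6,13],[13,14],[18,2],[24,0]]
[[2,9],[5,0],[6,13],[13,14],[18,2],[24,0]]
[[2,9],[5,0],[6,13],[13,14],[18,16],[25,0]]
[[2,9],[5,0],[6,13],[13,14],[18,16],[25,0],[32,10],[42,0]]
[[2,9],[5,6],[6,13],[13,14],[18,16],[25,0],[32,10],[42,0]]
[[2,9],[5,6],[6,13],[13,14],[18,16],[25,0],[32,10],[42,0]]
[[2,9],[5,6],[6,13],[13,14],[18,16],[24,20],[29,0],[32,10],[42,0]]
[[2,9],[5,6],[6,13],[13,14],[18,16],[24,20],[29,0],[32,10],[42,0]]
[[2,9],[5,6],[6,13],[13,14],[18,16],[24,20],[29,0],[32,14],[47,0]]
[[2,9],[5,6],[6,13],[13,14],[18,16],[24,20],[29,0],[32,14],[47,0]]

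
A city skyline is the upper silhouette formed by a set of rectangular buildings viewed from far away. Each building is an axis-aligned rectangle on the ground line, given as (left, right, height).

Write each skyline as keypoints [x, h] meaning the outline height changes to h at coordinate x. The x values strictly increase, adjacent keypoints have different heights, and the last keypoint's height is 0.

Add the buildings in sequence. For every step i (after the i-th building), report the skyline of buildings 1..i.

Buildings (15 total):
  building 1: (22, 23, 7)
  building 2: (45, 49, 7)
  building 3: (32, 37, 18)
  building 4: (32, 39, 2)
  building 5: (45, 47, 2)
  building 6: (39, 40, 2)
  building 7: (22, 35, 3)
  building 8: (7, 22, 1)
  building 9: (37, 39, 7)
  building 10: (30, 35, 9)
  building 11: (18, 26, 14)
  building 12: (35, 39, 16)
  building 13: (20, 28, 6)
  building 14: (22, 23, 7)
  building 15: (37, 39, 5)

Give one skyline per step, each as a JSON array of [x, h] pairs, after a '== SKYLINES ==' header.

== SKYLINES ==
[[22,7],[23,0]]
[[22,7],[23,0],[45,7],[49,0]]
[[22,7],[23,0],[32,18],[37,0],[45,7],[49,0]]
[[22,7],[23,0],[32,18],[37,2],[39,0],[45,7],[49,0]]
[[22,7],[23,0],[32,18],[37,2],[39,0],[45,7],[49,0]]
[[22,7],[23,0],[32,18],[37,2],[40,0],[45,7],[49,0]]
[[22,7],[23,3],[32,18],[37,2],[40,0],[45,7],[49,0]]
[[7,1],[22,7],[23,3],[32,18],[37,2],[40,0],[45,7],[49,0]]
[[7,1],[22,7],[23,3],[32,18],[37,7],[39,2],[40,0],[45,7],[49,0]]
[[7,1],[22,7],[23,3],[30,9],[32,18],[37,7],[39,2],[40,0],[45,7],[49,0]]
[[7,1],[18,14],[26,3],[30,9],[32,18],[37,7],[39,2],[40,0],[45,7],[49,0]]
[[7,1],[18,14],[26,3],[30,9],[32,18],[37,16],[39,2],[40,0],[45,7],[49,0]]
[[7,1],[18,14],[26,6],[28,3],[30,9],[32,18],[37,16],[39,2],[40,0],[45,7],[49,0]]
[[7,1],[18,14],[26,6],[28,3],[30,9],[32,18],[37,16],[39,2],[40,0],[45,7],[49,0]]
[[7,1],[18,14],[26,6],[28,3],[30,9],[32,18],[37,16],[39,2],[40,0],[45,7],[49,0]]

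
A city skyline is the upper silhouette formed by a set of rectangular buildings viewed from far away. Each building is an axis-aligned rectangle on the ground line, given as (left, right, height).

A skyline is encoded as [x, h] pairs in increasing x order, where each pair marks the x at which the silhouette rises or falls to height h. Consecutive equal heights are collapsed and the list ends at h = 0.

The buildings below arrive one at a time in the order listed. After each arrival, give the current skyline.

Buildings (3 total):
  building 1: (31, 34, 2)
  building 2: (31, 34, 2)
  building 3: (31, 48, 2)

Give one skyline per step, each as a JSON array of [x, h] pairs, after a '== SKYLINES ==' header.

== SKYLINES ==
[[31,2],[34,0]]
[[31,2],[34,0]]
[[31,2],[48,0]]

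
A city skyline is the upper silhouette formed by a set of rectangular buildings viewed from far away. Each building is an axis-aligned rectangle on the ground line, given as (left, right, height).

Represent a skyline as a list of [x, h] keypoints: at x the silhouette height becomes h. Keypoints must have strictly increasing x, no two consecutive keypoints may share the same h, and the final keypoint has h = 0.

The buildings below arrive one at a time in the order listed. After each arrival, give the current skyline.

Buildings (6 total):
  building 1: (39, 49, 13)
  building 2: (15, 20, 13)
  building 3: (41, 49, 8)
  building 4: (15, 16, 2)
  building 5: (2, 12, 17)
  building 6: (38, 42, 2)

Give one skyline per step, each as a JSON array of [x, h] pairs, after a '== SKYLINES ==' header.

== SKYLINES ==
[[39,13],[49,0]]
[[15,13],[20,0],[39,13],[49,0]]
[[15,13],[20,0],[39,13],[49,0]]
[[15,13],[20,0],[39,13],[49,0]]
[[2,17],[12,0],[15,13],[20,0],[39,13],[49,0]]
[[2,17],[12,0],[15,13],[20,0],[38,2],[39,13],[49,0]]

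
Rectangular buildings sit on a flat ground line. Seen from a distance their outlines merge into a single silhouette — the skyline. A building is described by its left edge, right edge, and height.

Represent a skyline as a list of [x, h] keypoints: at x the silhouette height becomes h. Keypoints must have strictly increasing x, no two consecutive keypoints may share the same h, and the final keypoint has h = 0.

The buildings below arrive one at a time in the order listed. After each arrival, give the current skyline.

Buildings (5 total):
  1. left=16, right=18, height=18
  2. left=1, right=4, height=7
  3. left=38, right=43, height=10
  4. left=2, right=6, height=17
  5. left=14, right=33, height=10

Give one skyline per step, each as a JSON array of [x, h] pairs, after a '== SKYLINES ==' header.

== SKYLINES ==
[[16,18],[18,0]]
[[1,7],[4,0],[16,18],[18,0]]
[[1,7],[4,0],[16,18],[18,0],[38,10],[43,0]]
[[1,7],[2,17],[6,0],[16,18],[18,0],[38,10],[43,0]]
[[1,7],[2,17],[6,0],[14,10],[16,18],[18,10],[33,0],[38,10],[43,0]]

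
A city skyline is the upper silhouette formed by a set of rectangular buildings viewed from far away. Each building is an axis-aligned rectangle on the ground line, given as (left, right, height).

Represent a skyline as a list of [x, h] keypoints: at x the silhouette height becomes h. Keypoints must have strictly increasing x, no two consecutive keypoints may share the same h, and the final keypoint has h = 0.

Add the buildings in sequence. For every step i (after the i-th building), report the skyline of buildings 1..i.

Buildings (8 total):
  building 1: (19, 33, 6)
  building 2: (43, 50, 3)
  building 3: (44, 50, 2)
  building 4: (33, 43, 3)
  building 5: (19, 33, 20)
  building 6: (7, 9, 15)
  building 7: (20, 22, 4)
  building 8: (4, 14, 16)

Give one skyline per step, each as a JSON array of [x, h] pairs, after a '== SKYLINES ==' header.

== SKYLINES ==
[[19,6],[33,0]]
[[19,6],[33,0],[43,3],[50,0]]
[[19,6],[33,0],[43,3],[50,0]]
[[19,6],[33,3],[50,0]]
[[19,20],[33,3],[50,0]]
[[7,15],[9,0],[19,20],[33,3],[50,0]]
[[7,15],[9,0],[19,20],[33,3],[50,0]]
[[4,16],[14,0],[19,20],[33,3],[50,0]]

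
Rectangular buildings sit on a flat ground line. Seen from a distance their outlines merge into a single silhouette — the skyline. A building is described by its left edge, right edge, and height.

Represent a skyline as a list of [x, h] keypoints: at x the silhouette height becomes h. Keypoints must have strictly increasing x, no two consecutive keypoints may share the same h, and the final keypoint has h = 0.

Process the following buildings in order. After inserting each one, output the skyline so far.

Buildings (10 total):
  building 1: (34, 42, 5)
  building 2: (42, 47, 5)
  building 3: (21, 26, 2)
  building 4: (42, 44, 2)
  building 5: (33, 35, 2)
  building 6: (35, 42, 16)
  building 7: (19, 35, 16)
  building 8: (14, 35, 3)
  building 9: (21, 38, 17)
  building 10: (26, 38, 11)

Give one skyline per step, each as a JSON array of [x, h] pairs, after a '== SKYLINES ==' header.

== SKYLINES ==
[[34,5],[42,0]]
[[34,5],[47,0]]
[[21,2],[26,0],[34,5],[47,0]]
[[21,2],[26,0],[34,5],[47,0]]
[[21,2],[26,0],[33,2],[34,5],[47,0]]
[[21,2],[26,0],[33,2],[34,5],[35,16],[42,5],[47,0]]
[[19,16],[42,5],[47,0]]
[[14,3],[19,16],[42,5],[47,0]]
[[14,3],[19,16],[21,17],[38,16],[42,5],[47,0]]
[[14,3],[19,16],[21,17],[38,16],[42,5],[47,0]]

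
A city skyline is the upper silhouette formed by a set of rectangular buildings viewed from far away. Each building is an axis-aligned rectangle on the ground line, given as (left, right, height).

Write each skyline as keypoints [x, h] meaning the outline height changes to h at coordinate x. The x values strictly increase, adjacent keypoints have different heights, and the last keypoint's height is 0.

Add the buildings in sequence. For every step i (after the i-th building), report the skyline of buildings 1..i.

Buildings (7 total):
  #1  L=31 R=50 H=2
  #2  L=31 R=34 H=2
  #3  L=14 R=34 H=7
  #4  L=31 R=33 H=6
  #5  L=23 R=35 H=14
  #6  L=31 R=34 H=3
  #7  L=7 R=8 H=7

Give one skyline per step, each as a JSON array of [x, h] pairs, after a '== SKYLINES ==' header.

== SKYLINES ==
[[31,2],[50,0]]
[[31,2],[50,0]]
[[14,7],[34,2],[50,0]]
[[14,7],[34,2],[50,0]]
[[14,7],[23,14],[35,2],[50,0]]
[[14,7],[23,14],[35,2],[50,0]]
[[7,7],[8,0],[14,7],[23,14],[35,2],[50,0]]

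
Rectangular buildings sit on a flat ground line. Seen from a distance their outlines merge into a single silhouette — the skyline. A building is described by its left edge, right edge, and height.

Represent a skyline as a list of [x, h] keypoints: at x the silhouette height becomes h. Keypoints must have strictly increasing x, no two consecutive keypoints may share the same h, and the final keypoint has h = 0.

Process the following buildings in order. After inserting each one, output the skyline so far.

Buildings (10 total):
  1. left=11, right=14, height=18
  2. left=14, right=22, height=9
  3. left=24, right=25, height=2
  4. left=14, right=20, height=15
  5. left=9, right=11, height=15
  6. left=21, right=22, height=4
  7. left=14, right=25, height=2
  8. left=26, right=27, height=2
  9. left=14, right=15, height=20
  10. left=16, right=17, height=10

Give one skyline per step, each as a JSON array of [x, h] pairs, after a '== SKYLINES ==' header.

== SKYLINES ==
[[11,18],[14,0]]
[[11,18],[14,9],[22,0]]
[[11,18],[14,9],[22,0],[24,2],[25,0]]
[[11,18],[14,15],[20,9],[22,0],[24,2],[25,0]]
[[9,15],[11,18],[14,15],[20,9],[22,0],[24,2],[25,0]]
[[9,15],[11,18],[14,15],[20,9],[22,0],[24,2],[25,0]]
[[9,15],[11,18],[14,15],[20,9],[22,2],[25,0]]
[[9,15],[11,18],[14,15],[20,9],[22,2],[25,0],[26,2],[27,0]]
[[9,15],[11,18],[14,20],[15,15],[20,9],[22,2],[25,0],[26,2],[27,0]]
[[9,15],[11,18],[14,20],[15,15],[20,9],[22,2],[25,0],[26,2],[27,0]]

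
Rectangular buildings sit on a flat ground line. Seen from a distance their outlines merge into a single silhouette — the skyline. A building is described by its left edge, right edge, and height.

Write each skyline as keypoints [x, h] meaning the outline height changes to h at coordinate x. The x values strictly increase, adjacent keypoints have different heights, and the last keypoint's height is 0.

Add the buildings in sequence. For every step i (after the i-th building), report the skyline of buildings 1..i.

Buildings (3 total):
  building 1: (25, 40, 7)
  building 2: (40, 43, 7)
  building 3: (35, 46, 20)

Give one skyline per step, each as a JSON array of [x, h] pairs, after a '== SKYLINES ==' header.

== SKYLINES ==
[[25,7],[40,0]]
[[25,7],[43,0]]
[[25,7],[35,20],[46,0]]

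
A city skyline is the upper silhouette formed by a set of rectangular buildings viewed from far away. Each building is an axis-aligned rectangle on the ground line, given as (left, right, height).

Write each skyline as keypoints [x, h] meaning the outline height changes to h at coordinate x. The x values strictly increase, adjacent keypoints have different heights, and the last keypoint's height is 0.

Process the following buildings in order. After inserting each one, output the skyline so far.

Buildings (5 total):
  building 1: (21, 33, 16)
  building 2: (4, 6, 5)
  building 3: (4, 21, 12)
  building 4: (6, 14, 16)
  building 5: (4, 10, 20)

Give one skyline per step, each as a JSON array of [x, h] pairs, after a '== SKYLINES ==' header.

== SKYLINES ==
[[21,16],[33,0]]
[[4,5],[6,0],[21,16],[33,0]]
[[4,12],[21,16],[33,0]]
[[4,12],[6,16],[14,12],[21,16],[33,0]]
[[4,20],[10,16],[14,12],[21,16],[33,0]]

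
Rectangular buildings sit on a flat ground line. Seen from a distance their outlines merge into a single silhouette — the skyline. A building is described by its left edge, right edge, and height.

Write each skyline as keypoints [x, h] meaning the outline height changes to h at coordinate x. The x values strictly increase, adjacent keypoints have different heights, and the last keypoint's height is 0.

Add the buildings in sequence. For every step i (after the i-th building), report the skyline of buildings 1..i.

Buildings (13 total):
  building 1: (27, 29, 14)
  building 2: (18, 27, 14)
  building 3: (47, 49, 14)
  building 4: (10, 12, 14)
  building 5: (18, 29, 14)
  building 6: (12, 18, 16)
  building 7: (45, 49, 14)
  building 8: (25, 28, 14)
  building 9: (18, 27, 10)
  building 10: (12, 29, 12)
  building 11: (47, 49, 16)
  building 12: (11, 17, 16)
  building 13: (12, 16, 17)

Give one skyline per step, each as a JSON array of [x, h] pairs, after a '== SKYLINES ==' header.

== SKYLINES ==
[[27,14],[29,0]]
[[18,14],[29,0]]
[[18,14],[29,0],[47,14],[49,0]]
[[10,14],[12,0],[18,14],[29,0],[47,14],[49,0]]
[[10,14],[12,0],[18,14],[29,0],[47,14],[49,0]]
[[10,14],[12,16],[18,14],[29,0],[47,14],[49,0]]
[[10,14],[12,16],[18,14],[29,0],[45,14],[49,0]]
[[10,14],[12,16],[18,14],[29,0],[45,14],[49,0]]
[[10,14],[12,16],[18,14],[29,0],[45,14],[49,0]]
[[10,14],[12,16],[18,14],[29,0],[45,14],[49,0]]
[[10,14],[12,16],[18,14],[29,0],[45,14],[47,16],[49,0]]
[[10,14],[11,16],[18,14],[29,0],[45,14],[47,16],[49,0]]
[[10,14],[11,16],[12,17],[16,16],[18,14],[29,0],[45,14],[47,16],[49,0]]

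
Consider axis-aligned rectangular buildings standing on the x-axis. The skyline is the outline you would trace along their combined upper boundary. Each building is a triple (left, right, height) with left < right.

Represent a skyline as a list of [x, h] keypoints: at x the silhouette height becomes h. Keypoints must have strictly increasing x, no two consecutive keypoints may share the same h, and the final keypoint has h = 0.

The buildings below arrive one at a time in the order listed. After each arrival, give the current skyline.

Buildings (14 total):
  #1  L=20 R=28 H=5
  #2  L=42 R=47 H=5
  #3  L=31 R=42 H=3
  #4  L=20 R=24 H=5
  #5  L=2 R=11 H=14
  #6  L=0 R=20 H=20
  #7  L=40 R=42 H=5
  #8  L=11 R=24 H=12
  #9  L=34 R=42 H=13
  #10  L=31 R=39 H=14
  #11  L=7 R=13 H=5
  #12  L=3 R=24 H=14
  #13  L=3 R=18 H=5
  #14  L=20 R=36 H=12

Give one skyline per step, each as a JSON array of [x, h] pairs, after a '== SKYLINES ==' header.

== SKYLINES ==
[[20,5],[28,0]]
[[20,5],[28,0],[42,5],[47,0]]
[[20,5],[28,0],[31,3],[42,5],[47,0]]
[[20,5],[28,0],[31,3],[42,5],[47,0]]
[[2,14],[11,0],[20,5],[28,0],[31,3],[42,5],[47,0]]
[[0,20],[20,5],[28,0],[31,3],[42,5],[47,0]]
[[0,20],[20,5],[28,0],[31,3],[40,5],[47,0]]
[[0,20],[20,12],[24,5],[28,0],[31,3],[40,5],[47,0]]
[[0,20],[20,12],[24,5],[28,0],[31,3],[34,13],[42,5],[47,0]]
[[0,20],[20,12],[24,5],[28,0],[31,14],[39,13],[42,5],[47,0]]
[[0,20],[20,12],[24,5],[28,0],[31,14],[39,13],[42,5],[47,0]]
[[0,20],[20,14],[24,5],[28,0],[31,14],[39,13],[42,5],[47,0]]
[[0,20],[20,14],[24,5],[28,0],[31,14],[39,13],[42,5],[47,0]]
[[0,20],[20,14],[24,12],[31,14],[39,13],[42,5],[47,0]]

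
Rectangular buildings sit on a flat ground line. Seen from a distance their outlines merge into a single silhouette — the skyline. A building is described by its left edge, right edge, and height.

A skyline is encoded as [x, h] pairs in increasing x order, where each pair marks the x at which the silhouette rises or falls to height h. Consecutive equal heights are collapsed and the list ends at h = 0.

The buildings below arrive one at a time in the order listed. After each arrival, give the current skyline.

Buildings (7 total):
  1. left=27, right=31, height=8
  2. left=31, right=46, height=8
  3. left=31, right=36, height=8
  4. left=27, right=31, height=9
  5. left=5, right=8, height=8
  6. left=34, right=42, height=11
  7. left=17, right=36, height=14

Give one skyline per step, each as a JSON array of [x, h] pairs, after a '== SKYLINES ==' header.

== SKYLINES ==
[[27,8],[31,0]]
[[27,8],[46,0]]
[[27,8],[46,0]]
[[27,9],[31,8],[46,0]]
[[5,8],[8,0],[27,9],[31,8],[46,0]]
[[5,8],[8,0],[27,9],[31,8],[34,11],[42,8],[46,0]]
[[5,8],[8,0],[17,14],[36,11],[42,8],[46,0]]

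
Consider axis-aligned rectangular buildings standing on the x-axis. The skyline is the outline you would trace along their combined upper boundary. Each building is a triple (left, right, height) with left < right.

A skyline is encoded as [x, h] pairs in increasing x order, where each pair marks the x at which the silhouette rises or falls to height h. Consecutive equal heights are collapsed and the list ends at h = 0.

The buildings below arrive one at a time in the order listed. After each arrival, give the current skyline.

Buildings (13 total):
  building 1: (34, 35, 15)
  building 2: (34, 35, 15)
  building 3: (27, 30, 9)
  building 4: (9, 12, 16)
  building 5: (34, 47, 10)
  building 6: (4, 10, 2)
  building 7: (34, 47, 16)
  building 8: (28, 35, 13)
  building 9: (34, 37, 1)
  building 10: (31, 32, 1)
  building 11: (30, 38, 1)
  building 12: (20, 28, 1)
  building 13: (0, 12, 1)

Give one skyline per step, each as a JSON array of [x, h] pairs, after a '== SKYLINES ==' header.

== SKYLINES ==
[[34,15],[35,0]]
[[34,15],[35,0]]
[[27,9],[30,0],[34,15],[35,0]]
[[9,16],[12,0],[27,9],[30,0],[34,15],[35,0]]
[[9,16],[12,0],[27,9],[30,0],[34,15],[35,10],[47,0]]
[[4,2],[9,16],[12,0],[27,9],[30,0],[34,15],[35,10],[47,0]]
[[4,2],[9,16],[12,0],[27,9],[30,0],[34,16],[47,0]]
[[4,2],[9,16],[12,0],[27,9],[28,13],[34,16],[47,0]]
[[4,2],[9,16],[12,0],[27,9],[28,13],[34,16],[47,0]]
[[4,2],[9,16],[12,0],[27,9],[28,13],[34,16],[47,0]]
[[4,2],[9,16],[12,0],[27,9],[28,13],[34,16],[47,0]]
[[4,2],[9,16],[12,0],[20,1],[27,9],[28,13],[34,16],[47,0]]
[[0,1],[4,2],[9,16],[12,0],[20,1],[27,9],[28,13],[34,16],[47,0]]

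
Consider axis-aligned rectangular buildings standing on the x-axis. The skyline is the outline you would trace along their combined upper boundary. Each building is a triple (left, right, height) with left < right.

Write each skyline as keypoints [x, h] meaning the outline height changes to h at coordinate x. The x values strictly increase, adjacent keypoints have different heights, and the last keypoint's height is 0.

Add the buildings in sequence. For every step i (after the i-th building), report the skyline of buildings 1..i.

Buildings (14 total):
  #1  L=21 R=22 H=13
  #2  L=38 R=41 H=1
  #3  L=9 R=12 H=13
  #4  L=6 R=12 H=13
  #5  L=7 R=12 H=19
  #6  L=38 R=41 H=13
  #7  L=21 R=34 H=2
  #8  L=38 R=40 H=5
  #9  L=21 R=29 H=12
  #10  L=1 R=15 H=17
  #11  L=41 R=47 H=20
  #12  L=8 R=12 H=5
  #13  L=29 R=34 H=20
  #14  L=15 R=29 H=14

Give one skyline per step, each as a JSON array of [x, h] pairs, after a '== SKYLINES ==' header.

== SKYLINES ==
[[21,13],[22,0]]
[[21,13],[22,0],[38,1],[41,0]]
[[9,13],[12,0],[21,13],[22,0],[38,1],[41,0]]
[[6,13],[12,0],[21,13],[22,0],[38,1],[41,0]]
[[6,13],[7,19],[12,0],[21,13],[22,0],[38,1],[41,0]]
[[6,13],[7,19],[12,0],[21,13],[22,0],[38,13],[41,0]]
[[6,13],[7,19],[12,0],[21,13],[22,2],[34,0],[38,13],[41,0]]
[[6,13],[7,19],[12,0],[21,13],[22,2],[34,0],[38,13],[41,0]]
[[6,13],[7,19],[12,0],[21,13],[22,12],[29,2],[34,0],[38,13],[41,0]]
[[1,17],[7,19],[12,17],[15,0],[21,13],[22,12],[29,2],[34,0],[38,13],[41,0]]
[[1,17],[7,19],[12,17],[15,0],[21,13],[22,12],[29,2],[34,0],[38,13],[41,20],[47,0]]
[[1,17],[7,19],[12,17],[15,0],[21,13],[22,12],[29,2],[34,0],[38,13],[41,20],[47,0]]
[[1,17],[7,19],[12,17],[15,0],[21,13],[22,12],[29,20],[34,0],[38,13],[41,20],[47,0]]
[[1,17],[7,19],[12,17],[15,14],[29,20],[34,0],[38,13],[41,20],[47,0]]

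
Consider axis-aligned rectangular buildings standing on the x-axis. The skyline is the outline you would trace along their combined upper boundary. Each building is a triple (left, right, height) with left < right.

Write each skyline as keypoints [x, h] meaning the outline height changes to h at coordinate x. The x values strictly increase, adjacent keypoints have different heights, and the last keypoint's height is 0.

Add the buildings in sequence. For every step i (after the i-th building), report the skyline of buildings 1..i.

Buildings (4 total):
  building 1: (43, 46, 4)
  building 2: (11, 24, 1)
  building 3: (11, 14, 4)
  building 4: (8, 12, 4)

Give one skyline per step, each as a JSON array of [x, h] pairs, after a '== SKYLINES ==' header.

== SKYLINES ==
[[43,4],[46,0]]
[[11,1],[24,0],[43,4],[46,0]]
[[11,4],[14,1],[24,0],[43,4],[46,0]]
[[8,4],[14,1],[24,0],[43,4],[46,0]]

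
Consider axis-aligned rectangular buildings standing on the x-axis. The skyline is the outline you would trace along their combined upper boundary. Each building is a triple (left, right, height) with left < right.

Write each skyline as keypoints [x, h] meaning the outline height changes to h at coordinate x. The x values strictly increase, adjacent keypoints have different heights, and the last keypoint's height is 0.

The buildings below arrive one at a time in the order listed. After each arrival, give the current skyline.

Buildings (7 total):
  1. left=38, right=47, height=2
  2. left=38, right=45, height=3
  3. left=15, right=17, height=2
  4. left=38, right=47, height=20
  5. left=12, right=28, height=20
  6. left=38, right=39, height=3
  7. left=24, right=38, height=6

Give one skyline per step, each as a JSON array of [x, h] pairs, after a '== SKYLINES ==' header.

== SKYLINES ==
[[38,2],[47,0]]
[[38,3],[45,2],[47,0]]
[[15,2],[17,0],[38,3],[45,2],[47,0]]
[[15,2],[17,0],[38,20],[47,0]]
[[12,20],[28,0],[38,20],[47,0]]
[[12,20],[28,0],[38,20],[47,0]]
[[12,20],[28,6],[38,20],[47,0]]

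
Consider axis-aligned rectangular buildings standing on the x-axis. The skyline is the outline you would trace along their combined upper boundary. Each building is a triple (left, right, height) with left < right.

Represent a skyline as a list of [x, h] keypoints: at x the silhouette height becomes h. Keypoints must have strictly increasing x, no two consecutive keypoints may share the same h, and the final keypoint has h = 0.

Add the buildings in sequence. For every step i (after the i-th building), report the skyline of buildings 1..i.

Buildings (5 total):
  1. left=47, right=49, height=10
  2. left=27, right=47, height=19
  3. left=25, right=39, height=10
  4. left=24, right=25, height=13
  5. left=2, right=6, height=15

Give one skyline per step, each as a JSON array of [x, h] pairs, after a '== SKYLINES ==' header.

== SKYLINES ==
[[47,10],[49,0]]
[[27,19],[47,10],[49,0]]
[[25,10],[27,19],[47,10],[49,0]]
[[24,13],[25,10],[27,19],[47,10],[49,0]]
[[2,15],[6,0],[24,13],[25,10],[27,19],[47,10],[49,0]]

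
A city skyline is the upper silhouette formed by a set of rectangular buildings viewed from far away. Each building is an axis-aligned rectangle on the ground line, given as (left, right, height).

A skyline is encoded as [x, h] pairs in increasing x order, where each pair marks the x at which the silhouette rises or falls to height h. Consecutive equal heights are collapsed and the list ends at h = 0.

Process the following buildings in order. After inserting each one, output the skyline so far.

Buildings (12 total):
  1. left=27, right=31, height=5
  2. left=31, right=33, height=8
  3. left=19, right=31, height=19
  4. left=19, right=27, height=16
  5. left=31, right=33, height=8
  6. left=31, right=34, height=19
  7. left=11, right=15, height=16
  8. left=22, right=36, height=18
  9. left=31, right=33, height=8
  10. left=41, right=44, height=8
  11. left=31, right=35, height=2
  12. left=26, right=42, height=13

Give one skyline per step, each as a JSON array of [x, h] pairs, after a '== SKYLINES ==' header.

== SKYLINES ==
[[27,5],[31,0]]
[[27,5],[31,8],[33,0]]
[[19,19],[31,8],[33,0]]
[[19,19],[31,8],[33,0]]
[[19,19],[31,8],[33,0]]
[[19,19],[34,0]]
[[11,16],[15,0],[19,19],[34,0]]
[[11,16],[15,0],[19,19],[34,18],[36,0]]
[[11,16],[15,0],[19,19],[34,18],[36,0]]
[[11,16],[15,0],[19,19],[34,18],[36,0],[41,8],[44,0]]
[[11,16],[15,0],[19,19],[34,18],[36,0],[41,8],[44,0]]
[[11,16],[15,0],[19,19],[34,18],[36,13],[42,8],[44,0]]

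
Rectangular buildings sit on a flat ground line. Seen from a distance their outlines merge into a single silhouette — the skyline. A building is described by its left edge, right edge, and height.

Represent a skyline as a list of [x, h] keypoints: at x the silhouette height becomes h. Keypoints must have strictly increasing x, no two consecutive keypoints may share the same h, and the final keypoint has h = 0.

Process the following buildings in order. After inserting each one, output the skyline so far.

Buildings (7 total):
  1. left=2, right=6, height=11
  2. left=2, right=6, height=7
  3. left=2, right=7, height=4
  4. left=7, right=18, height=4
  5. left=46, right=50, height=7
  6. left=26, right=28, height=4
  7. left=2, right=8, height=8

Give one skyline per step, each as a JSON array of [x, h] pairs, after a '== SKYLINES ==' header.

== SKYLINES ==
[[2,11],[6,0]]
[[2,11],[6,0]]
[[2,11],[6,4],[7,0]]
[[2,11],[6,4],[18,0]]
[[2,11],[6,4],[18,0],[46,7],[50,0]]
[[2,11],[6,4],[18,0],[26,4],[28,0],[46,7],[50,0]]
[[2,11],[6,8],[8,4],[18,0],[26,4],[28,0],[46,7],[50,0]]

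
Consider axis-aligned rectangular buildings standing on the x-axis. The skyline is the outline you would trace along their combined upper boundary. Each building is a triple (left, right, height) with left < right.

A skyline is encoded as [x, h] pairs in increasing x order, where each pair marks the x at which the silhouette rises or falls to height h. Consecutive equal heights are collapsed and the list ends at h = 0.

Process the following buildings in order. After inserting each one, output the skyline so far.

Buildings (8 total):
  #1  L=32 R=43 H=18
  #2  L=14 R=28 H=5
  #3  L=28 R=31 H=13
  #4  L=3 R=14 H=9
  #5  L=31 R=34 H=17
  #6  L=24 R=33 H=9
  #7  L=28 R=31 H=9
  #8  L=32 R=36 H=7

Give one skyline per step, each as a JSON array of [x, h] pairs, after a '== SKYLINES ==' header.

== SKYLINES ==
[[32,18],[43,0]]
[[14,5],[28,0],[32,18],[43,0]]
[[14,5],[28,13],[31,0],[32,18],[43,0]]
[[3,9],[14,5],[28,13],[31,0],[32,18],[43,0]]
[[3,9],[14,5],[28,13],[31,17],[32,18],[43,0]]
[[3,9],[14,5],[24,9],[28,13],[31,17],[32,18],[43,0]]
[[3,9],[14,5],[24,9],[28,13],[31,17],[32,18],[43,0]]
[[3,9],[14,5],[24,9],[28,13],[31,17],[32,18],[43,0]]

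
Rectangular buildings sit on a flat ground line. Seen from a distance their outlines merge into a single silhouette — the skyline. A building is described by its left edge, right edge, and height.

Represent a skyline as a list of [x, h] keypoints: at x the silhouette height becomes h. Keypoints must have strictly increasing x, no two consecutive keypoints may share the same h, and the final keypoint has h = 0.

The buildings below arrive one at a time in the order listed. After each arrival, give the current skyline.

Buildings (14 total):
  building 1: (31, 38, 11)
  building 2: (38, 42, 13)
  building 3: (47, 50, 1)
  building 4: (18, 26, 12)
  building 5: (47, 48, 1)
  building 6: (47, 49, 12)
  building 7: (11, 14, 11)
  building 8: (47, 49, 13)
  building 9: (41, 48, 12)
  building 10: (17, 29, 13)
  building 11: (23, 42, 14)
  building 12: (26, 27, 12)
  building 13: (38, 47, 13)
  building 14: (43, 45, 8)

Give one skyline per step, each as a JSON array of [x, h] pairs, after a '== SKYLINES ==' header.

== SKYLINES ==
[[31,11],[38,0]]
[[31,11],[38,13],[42,0]]
[[31,11],[38,13],[42,0],[47,1],[50,0]]
[[18,12],[26,0],[31,11],[38,13],[42,0],[47,1],[50,0]]
[[18,12],[26,0],[31,11],[38,13],[42,0],[47,1],[50,0]]
[[18,12],[26,0],[31,11],[38,13],[42,0],[47,12],[49,1],[50,0]]
[[11,11],[14,0],[18,12],[26,0],[31,11],[38,13],[42,0],[47,12],[49,1],[50,0]]
[[11,11],[14,0],[18,12],[26,0],[31,11],[38,13],[42,0],[47,13],[49,1],[50,0]]
[[11,11],[14,0],[18,12],[26,0],[31,11],[38,13],[42,12],[47,13],[49,1],[50,0]]
[[11,11],[14,0],[17,13],[29,0],[31,11],[38,13],[42,12],[47,13],[49,1],[50,0]]
[[11,11],[14,0],[17,13],[23,14],[42,12],[47,13],[49,1],[50,0]]
[[11,11],[14,0],[17,13],[23,14],[42,12],[47,13],[49,1],[50,0]]
[[11,11],[14,0],[17,13],[23,14],[42,13],[49,1],[50,0]]
[[11,11],[14,0],[17,13],[23,14],[42,13],[49,1],[50,0]]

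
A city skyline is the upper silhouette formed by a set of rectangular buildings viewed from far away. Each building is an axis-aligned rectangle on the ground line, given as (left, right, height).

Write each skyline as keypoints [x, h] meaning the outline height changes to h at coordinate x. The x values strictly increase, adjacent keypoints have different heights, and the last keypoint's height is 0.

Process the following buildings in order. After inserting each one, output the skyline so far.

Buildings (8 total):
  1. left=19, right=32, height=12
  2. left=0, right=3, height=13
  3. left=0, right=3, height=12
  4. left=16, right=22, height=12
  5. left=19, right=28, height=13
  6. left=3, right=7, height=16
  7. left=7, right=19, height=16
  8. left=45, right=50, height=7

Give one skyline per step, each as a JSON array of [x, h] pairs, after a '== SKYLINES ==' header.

== SKYLINES ==
[[19,12],[32,0]]
[[0,13],[3,0],[19,12],[32,0]]
[[0,13],[3,0],[19,12],[32,0]]
[[0,13],[3,0],[16,12],[32,0]]
[[0,13],[3,0],[16,12],[19,13],[28,12],[32,0]]
[[0,13],[3,16],[7,0],[16,12],[19,13],[28,12],[32,0]]
[[0,13],[3,16],[19,13],[28,12],[32,0]]
[[0,13],[3,16],[19,13],[28,12],[32,0],[45,7],[50,0]]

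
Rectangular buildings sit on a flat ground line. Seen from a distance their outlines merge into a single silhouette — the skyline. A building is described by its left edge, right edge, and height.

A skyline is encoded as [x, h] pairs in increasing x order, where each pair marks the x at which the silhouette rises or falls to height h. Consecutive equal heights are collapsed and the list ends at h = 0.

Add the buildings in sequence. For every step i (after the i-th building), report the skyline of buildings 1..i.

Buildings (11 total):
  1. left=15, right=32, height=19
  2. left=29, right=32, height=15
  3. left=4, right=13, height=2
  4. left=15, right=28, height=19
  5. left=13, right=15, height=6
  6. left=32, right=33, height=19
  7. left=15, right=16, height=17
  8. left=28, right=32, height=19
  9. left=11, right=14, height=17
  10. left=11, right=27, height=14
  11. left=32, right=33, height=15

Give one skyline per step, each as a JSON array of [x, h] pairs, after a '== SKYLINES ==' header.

== SKYLINES ==
[[15,19],[32,0]]
[[15,19],[32,0]]
[[4,2],[13,0],[15,19],[32,0]]
[[4,2],[13,0],[15,19],[32,0]]
[[4,2],[13,6],[15,19],[32,0]]
[[4,2],[13,6],[15,19],[33,0]]
[[4,2],[13,6],[15,19],[33,0]]
[[4,2],[13,6],[15,19],[33,0]]
[[4,2],[11,17],[14,6],[15,19],[33,0]]
[[4,2],[11,17],[14,14],[15,19],[33,0]]
[[4,2],[11,17],[14,14],[15,19],[33,0]]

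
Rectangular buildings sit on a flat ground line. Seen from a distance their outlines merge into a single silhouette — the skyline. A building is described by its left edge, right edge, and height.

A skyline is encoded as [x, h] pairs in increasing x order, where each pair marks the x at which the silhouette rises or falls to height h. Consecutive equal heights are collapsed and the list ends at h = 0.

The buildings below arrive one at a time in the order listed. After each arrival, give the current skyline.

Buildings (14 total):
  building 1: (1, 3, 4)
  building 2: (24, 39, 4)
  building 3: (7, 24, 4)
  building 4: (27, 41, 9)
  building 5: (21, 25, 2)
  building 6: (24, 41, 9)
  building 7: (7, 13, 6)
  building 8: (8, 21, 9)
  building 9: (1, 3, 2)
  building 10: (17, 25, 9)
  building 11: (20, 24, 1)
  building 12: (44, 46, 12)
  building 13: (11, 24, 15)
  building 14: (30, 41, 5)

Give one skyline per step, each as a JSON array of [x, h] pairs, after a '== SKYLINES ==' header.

== SKYLINES ==
[[1,4],[3,0]]
[[1,4],[3,0],[24,4],[39,0]]
[[1,4],[3,0],[7,4],[39,0]]
[[1,4],[3,0],[7,4],[27,9],[41,0]]
[[1,4],[3,0],[7,4],[27,9],[41,0]]
[[1,4],[3,0],[7,4],[24,9],[41,0]]
[[1,4],[3,0],[7,6],[13,4],[24,9],[41,0]]
[[1,4],[3,0],[7,6],[8,9],[21,4],[24,9],[41,0]]
[[1,4],[3,0],[7,6],[8,9],[21,4],[24,9],[41,0]]
[[1,4],[3,0],[7,6],[8,9],[41,0]]
[[1,4],[3,0],[7,6],[8,9],[41,0]]
[[1,4],[3,0],[7,6],[8,9],[41,0],[44,12],[46,0]]
[[1,4],[3,0],[7,6],[8,9],[11,15],[24,9],[41,0],[44,12],[46,0]]
[[1,4],[3,0],[7,6],[8,9],[11,15],[24,9],[41,0],[44,12],[46,0]]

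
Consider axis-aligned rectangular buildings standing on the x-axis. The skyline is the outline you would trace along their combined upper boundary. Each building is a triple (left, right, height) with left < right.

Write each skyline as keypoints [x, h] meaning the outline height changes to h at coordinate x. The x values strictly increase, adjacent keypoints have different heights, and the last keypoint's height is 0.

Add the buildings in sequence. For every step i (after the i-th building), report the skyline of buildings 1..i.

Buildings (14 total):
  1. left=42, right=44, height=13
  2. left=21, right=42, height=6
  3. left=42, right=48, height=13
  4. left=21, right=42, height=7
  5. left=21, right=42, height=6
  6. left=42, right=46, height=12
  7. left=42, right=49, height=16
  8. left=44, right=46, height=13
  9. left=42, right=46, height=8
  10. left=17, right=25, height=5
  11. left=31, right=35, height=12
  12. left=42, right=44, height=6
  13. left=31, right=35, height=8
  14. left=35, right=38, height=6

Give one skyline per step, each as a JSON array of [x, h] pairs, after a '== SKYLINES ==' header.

== SKYLINES ==
[[42,13],[44,0]]
[[21,6],[42,13],[44,0]]
[[21,6],[42,13],[48,0]]
[[21,7],[42,13],[48,0]]
[[21,7],[42,13],[48,0]]
[[21,7],[42,13],[48,0]]
[[21,7],[42,16],[49,0]]
[[21,7],[42,16],[49,0]]
[[21,7],[42,16],[49,0]]
[[17,5],[21,7],[42,16],[49,0]]
[[17,5],[21,7],[31,12],[35,7],[42,16],[49,0]]
[[17,5],[21,7],[31,12],[35,7],[42,16],[49,0]]
[[17,5],[21,7],[31,12],[35,7],[42,16],[49,0]]
[[17,5],[21,7],[31,12],[35,7],[42,16],[49,0]]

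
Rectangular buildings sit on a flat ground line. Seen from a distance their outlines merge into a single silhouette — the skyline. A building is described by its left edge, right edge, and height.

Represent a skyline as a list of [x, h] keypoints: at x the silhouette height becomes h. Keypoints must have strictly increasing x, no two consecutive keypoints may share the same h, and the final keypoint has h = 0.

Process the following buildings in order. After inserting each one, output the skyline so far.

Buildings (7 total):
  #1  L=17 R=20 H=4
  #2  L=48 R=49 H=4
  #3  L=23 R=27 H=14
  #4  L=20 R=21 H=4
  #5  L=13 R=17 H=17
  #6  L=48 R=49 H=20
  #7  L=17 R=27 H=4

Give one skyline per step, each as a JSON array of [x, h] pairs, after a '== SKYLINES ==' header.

== SKYLINES ==
[[17,4],[20,0]]
[[17,4],[20,0],[48,4],[49,0]]
[[17,4],[20,0],[23,14],[27,0],[48,4],[49,0]]
[[17,4],[21,0],[23,14],[27,0],[48,4],[49,0]]
[[13,17],[17,4],[21,0],[23,14],[27,0],[48,4],[49,0]]
[[13,17],[17,4],[21,0],[23,14],[27,0],[48,20],[49,0]]
[[13,17],[17,4],[23,14],[27,0],[48,20],[49,0]]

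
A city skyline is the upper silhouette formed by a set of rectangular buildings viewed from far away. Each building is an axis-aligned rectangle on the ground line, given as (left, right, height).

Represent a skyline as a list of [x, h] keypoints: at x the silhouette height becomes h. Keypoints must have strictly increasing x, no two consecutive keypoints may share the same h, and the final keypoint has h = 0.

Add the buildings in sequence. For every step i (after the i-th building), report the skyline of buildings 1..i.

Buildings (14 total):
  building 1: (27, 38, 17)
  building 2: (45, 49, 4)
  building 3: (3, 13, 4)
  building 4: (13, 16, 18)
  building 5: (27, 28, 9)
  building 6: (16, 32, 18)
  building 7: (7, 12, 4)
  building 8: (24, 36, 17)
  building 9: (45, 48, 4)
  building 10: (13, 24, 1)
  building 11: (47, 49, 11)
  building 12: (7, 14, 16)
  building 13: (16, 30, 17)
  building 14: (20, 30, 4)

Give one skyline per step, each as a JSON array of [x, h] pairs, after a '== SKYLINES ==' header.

== SKYLINES ==
[[27,17],[38,0]]
[[27,17],[38,0],[45,4],[49,0]]
[[3,4],[13,0],[27,17],[38,0],[45,4],[49,0]]
[[3,4],[13,18],[16,0],[27,17],[38,0],[45,4],[49,0]]
[[3,4],[13,18],[16,0],[27,17],[38,0],[45,4],[49,0]]
[[3,4],[13,18],[32,17],[38,0],[45,4],[49,0]]
[[3,4],[13,18],[32,17],[38,0],[45,4],[49,0]]
[[3,4],[13,18],[32,17],[38,0],[45,4],[49,0]]
[[3,4],[13,18],[32,17],[38,0],[45,4],[49,0]]
[[3,4],[13,18],[32,17],[38,0],[45,4],[49,0]]
[[3,4],[13,18],[32,17],[38,0],[45,4],[47,11],[49,0]]
[[3,4],[7,16],[13,18],[32,17],[38,0],[45,4],[47,11],[49,0]]
[[3,4],[7,16],[13,18],[32,17],[38,0],[45,4],[47,11],[49,0]]
[[3,4],[7,16],[13,18],[32,17],[38,0],[45,4],[47,11],[49,0]]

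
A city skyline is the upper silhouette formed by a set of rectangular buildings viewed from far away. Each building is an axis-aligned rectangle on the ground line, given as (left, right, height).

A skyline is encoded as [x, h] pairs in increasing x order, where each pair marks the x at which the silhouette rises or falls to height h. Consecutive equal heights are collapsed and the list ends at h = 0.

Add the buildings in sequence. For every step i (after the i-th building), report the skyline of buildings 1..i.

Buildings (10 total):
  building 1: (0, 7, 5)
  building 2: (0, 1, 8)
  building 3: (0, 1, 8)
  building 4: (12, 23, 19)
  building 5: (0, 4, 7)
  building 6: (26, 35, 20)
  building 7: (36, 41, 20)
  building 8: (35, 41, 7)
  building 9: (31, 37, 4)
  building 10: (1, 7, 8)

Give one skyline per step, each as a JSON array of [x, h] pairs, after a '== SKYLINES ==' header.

== SKYLINES ==
[[0,5],[7,0]]
[[0,8],[1,5],[7,0]]
[[0,8],[1,5],[7,0]]
[[0,8],[1,5],[7,0],[12,19],[23,0]]
[[0,8],[1,7],[4,5],[7,0],[12,19],[23,0]]
[[0,8],[1,7],[4,5],[7,0],[12,19],[23,0],[26,20],[35,0]]
[[0,8],[1,7],[4,5],[7,0],[12,19],[23,0],[26,20],[35,0],[36,20],[41,0]]
[[0,8],[1,7],[4,5],[7,0],[12,19],[23,0],[26,20],[35,7],[36,20],[41,0]]
[[0,8],[1,7],[4,5],[7,0],[12,19],[23,0],[26,20],[35,7],[36,20],[41,0]]
[[0,8],[7,0],[12,19],[23,0],[26,20],[35,7],[36,20],[41,0]]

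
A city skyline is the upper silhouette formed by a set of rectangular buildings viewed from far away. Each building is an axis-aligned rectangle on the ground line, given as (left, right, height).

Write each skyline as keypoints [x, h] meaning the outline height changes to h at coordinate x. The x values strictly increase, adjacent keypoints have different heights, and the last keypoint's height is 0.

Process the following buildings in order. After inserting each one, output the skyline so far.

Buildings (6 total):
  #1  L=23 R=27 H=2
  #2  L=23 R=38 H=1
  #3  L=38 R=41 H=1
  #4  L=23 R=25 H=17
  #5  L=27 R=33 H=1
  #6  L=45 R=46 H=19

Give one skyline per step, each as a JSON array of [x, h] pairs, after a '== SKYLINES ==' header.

== SKYLINES ==
[[23,2],[27,0]]
[[23,2],[27,1],[38,0]]
[[23,2],[27,1],[41,0]]
[[23,17],[25,2],[27,1],[41,0]]
[[23,17],[25,2],[27,1],[41,0]]
[[23,17],[25,2],[27,1],[41,0],[45,19],[46,0]]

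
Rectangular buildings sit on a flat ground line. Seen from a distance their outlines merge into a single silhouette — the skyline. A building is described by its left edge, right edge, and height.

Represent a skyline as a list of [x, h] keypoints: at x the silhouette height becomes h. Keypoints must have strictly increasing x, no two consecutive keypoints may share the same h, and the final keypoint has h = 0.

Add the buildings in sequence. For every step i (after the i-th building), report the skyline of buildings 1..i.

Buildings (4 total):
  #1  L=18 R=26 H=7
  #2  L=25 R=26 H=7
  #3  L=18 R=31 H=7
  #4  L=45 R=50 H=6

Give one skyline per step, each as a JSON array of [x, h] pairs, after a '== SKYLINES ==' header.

== SKYLINES ==
[[18,7],[26,0]]
[[18,7],[26,0]]
[[18,7],[31,0]]
[[18,7],[31,0],[45,6],[50,0]]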